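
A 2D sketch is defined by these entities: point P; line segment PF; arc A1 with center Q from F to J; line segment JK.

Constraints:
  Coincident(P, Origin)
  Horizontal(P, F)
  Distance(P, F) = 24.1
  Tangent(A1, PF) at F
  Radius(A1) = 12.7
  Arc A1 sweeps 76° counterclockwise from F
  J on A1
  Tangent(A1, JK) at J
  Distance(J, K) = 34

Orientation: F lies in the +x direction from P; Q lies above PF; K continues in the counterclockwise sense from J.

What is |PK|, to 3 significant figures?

61.7

P is at the origin; P and F share the same y with |PF| = 24.1 and F on the +x side, so F = (24.1, 0.00). Tangency of A1 to PF means the radius QF is perpendicular to PF, so Q = F + (0, 12.7) = (24.1, 12.7). On A1, F sits at bearing -90° from Q; a 76° counterclockwise sweep puts J at bearing -14°, so J = Q + 12.7·(cos -14°, sin -14°) = (36.4, 9.63). The tangent condition forces QJ to be normal to JK, so JK runs along (−sin -14°, cos -14°); with |JK| = 34.0, K = (44.6, 42.6). Then |PK| = |K − P| = 61.7.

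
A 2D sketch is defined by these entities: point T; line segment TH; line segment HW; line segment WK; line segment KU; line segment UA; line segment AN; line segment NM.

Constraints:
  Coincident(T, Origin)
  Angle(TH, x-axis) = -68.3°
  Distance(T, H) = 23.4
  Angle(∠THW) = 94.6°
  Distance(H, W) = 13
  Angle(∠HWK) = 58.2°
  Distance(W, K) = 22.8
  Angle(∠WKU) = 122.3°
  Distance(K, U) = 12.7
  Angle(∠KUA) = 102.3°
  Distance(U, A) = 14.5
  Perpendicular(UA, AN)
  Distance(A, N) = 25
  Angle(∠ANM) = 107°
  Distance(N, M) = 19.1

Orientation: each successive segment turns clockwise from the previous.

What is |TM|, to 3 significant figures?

21.9

UA is perpendicular to AN, so AN runs at -141°; with |AN| = 25.0, N = (0.263, -26.1). ∠ANM = 107.0° gives NM at 146° from the x-axis; with |NM| = 19.1, M = (-15.6, -15.4). Then |TM| = |M − T| = 21.9.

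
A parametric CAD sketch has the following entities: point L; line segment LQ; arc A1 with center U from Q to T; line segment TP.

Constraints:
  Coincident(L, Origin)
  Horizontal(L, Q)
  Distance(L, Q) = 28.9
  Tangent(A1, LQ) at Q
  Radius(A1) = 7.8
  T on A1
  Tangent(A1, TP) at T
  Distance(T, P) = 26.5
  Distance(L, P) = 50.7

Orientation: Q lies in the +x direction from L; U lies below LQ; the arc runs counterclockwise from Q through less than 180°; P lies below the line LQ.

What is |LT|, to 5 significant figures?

25.607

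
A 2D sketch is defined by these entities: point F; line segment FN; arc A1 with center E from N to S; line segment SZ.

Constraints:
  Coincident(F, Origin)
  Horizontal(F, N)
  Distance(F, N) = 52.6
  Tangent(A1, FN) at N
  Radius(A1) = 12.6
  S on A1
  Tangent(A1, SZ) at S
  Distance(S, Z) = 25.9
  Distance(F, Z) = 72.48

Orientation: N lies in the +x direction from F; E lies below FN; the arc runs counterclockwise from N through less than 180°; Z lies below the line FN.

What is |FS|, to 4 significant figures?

47.92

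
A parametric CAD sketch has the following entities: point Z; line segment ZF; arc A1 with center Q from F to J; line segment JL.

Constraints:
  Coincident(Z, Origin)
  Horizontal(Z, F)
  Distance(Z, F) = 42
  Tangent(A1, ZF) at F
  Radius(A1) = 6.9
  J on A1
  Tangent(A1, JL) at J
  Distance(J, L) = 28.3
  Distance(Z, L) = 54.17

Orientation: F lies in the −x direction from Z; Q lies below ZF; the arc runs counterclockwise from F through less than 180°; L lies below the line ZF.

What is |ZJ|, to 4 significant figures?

49.41

Checks: |QJ| = 6.900 ✓; ∠(QJ, JL) = 90.00° ✓; |JL| = 28.30 ✓; |ZL| = 54.17 ✓.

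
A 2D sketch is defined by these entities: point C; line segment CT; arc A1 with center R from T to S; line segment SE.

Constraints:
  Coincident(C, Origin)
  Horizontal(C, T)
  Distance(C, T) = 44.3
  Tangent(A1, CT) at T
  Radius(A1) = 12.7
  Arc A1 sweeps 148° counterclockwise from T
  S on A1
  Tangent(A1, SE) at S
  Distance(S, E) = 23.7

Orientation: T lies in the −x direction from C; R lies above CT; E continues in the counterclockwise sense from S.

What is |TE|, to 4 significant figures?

38.43

C is at the origin; C and T share the same y with |CT| = 44.3 and T on the −x side, so T = (-44.30, 0.000). Tangency of A1 to CT means the radius RT is perpendicular to CT, so R = T + (0, 12.7) = (-44.30, 12.70). On A1, T sits at bearing -90° from R; a 148° counterclockwise sweep puts S at bearing 58°, so S = R + 12.7·(cos 58°, sin 58°) = (-37.57, 23.47). A1 meets SE tangentially, so RS is at right angles to SE, so SE runs along (−sin 58°, cos 58°); with |SE| = 23.7, E = (-57.67, 36.03). Then |TE| = |E − T| = 38.43.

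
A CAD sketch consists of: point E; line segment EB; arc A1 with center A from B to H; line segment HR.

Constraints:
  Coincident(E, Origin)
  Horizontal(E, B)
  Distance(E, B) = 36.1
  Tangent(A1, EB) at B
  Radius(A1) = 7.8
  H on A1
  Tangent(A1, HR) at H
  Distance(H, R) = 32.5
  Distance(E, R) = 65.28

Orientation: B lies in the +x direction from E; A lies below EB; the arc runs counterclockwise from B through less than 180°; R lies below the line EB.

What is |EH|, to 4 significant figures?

33.67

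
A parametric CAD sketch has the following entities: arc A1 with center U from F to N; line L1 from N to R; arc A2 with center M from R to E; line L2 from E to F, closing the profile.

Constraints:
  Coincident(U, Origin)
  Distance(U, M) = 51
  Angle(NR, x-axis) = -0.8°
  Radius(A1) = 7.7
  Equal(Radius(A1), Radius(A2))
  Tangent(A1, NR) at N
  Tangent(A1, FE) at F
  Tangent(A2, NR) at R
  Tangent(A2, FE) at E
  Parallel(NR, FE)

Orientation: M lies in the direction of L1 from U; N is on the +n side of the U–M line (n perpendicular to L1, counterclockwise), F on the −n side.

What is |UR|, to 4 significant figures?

51.58

The slot axis is L1's direction at -0.8°, so u = (cos -0.8°, sin -0.8°) = (0.9999, -0.01396) and n = (−sin -0.8°, cos -0.8°) = (0.01396, 0.9999). U is at the origin and M lies 51.0 along u from U, so M = 51.0·u = (51.00, -0.7121). Tangency of A1 to both parallel lines with radius 7.7 puts N and F at U ± 7.7·n: N = (0.1075, 7.699), F = (-0.1075, -7.699). Equal radii place R and E the same way about M: R = M + 7.7·n = (51.10, 6.987), E = M − 7.7·n = (50.89, -8.411). Then |UR| = |R − U| = 51.58.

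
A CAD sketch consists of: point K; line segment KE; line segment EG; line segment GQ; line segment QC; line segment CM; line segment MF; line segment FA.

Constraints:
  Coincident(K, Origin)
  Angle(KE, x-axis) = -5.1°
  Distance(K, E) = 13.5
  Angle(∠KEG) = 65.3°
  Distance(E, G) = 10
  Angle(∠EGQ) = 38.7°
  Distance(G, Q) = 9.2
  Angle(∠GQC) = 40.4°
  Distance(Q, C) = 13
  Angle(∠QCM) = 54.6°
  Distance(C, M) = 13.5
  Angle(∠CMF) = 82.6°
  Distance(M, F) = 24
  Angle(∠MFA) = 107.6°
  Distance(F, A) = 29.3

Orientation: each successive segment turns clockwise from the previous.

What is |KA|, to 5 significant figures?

36.299

∠CMF = 82.6° gives MF at 96.500° from the x-axis; with |MF| = 24.0, F = (1.0877, 11.337). ∠MFA = 107.6° gives FA at 24.100° from the x-axis; with |FA| = 29.3, A = (27.834, 23.301). Then |KA| = |A − K| = 36.299.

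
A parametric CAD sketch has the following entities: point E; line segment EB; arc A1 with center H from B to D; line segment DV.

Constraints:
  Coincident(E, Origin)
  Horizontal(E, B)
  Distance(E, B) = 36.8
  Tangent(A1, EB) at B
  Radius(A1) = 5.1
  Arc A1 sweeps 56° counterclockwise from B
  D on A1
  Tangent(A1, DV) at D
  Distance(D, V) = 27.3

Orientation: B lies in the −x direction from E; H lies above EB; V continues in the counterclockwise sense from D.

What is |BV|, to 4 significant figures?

31.61

On A1, B sits at bearing -90° from H; a 56° counterclockwise sweep puts D at bearing -34°, so D = H + 5.1·(cos -34°, sin -34°) = (-32.57, 2.248). A1 meets DV tangentially, so HD is at right angles to DV, so DV runs along (−sin -34°, cos -34°); with |DV| = 27.3, V = (-17.31, 24.88). Then |BV| = |V − B| = 31.61.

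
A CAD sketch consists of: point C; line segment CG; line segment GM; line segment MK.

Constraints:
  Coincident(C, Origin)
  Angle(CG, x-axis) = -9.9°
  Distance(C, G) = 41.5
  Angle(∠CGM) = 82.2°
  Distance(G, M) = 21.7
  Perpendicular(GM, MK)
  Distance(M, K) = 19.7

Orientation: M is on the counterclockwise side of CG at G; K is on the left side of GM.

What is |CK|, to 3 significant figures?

26.8

∠CGM = 82.2°, so GM runs at -9.9° + (180° − 82.2°) = 87.9° from the x-axis; with |GM| = 21.7, M = G + 21.7·(cos 87.9°, sin 87.9°) = (41.7, 14.6). GM ⟂ MK; with |MK| = 19.7 on the left of GM, K = M + 19.7·(-0.999, 0.0366) = (22.0, 15.3). Then |CK| = |K − C| = 26.8.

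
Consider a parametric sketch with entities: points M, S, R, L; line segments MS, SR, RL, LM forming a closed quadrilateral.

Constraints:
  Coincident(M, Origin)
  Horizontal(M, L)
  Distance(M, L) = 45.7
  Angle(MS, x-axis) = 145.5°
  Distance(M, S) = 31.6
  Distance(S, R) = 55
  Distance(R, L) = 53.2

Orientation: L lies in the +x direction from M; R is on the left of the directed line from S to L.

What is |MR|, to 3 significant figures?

51.3

Checks: |SR| = 55.00 ✓; |RL| = 53.20 ✓.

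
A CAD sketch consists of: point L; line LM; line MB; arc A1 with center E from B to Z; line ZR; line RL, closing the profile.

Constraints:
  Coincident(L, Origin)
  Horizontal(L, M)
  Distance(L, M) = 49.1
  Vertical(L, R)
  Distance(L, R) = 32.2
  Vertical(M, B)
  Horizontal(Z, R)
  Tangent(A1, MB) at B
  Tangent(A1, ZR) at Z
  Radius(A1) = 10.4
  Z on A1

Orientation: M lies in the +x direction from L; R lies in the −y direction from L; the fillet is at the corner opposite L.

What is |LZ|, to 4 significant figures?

50.34

The virtual corner opposite L is at (49.10, -32.20). A1 meets MB tangentially, so EB is at right angles to MB and tangency of A1 to ZR means the radius EZ is perpendicular to ZR, with radius 10.4, so the center E sits 10.4 in from both sides at E = (38.70, -21.80). That places the tangent points at B = (49.10, -21.80) on MB and Z = (38.70, -32.20) on ZR. Then |LZ| = |Z − L| = 50.34.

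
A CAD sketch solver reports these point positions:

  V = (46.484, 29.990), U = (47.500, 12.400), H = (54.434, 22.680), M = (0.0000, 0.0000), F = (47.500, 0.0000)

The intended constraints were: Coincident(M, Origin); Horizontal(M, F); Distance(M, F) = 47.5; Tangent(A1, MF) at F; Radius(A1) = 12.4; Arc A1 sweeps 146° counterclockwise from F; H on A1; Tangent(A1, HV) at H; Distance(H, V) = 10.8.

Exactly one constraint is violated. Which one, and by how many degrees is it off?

Tangent(A1, HV) at H — off by 8.60°.

M = (0.00, 0.00) ✓; M.y = 0.00, F.y = 0.00 ✓; |MF| = 47.50 ✓; ∠(UF, FM) = 90.00° ✓; |UF| = 12.40 ✓; bearing(U→H) − bearing(U→F) = 146.0° ✓; |UH| = 12.40 ✓; ∠(UH, HV) = 98.60° ✗; |HV| = 10.80 ✓.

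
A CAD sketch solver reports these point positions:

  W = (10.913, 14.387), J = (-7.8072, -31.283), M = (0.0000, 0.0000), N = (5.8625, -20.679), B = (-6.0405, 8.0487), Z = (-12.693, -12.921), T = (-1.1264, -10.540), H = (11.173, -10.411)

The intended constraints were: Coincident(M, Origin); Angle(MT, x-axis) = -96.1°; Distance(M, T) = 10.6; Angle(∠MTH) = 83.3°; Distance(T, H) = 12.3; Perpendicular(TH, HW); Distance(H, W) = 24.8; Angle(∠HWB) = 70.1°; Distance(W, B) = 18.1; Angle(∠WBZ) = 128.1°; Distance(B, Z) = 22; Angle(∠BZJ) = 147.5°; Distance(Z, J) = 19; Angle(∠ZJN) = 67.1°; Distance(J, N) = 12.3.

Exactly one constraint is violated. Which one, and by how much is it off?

Distance(J, N) = 12.3 — off by 5.00.

M = (0.00, 0.00) ✓; MT at -96.10° ✓; |MT| = 10.60 ✓; ∠MTH = 83.30° ✓; |TH| = 12.30 ✓; ∠(TH, HW) = 90.00° ✓; |HW| = 24.80 ✓; ∠HWB = 70.10° ✓; |WB| = 18.10 ✓; ∠WBZ = 128.1° ✓; |BZ| = 22.00 ✓; ∠BZJ = 147.5° ✓; |ZJ| = 19.00 ✓; ∠ZJN = 67.10° ✓; |JN| = 17.30 ✗.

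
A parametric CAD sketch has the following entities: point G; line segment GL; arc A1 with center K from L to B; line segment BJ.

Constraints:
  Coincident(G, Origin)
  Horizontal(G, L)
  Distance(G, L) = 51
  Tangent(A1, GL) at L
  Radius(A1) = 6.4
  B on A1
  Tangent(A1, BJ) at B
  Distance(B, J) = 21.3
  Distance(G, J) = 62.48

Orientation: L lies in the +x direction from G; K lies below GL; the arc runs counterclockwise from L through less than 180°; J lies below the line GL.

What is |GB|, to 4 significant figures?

46.40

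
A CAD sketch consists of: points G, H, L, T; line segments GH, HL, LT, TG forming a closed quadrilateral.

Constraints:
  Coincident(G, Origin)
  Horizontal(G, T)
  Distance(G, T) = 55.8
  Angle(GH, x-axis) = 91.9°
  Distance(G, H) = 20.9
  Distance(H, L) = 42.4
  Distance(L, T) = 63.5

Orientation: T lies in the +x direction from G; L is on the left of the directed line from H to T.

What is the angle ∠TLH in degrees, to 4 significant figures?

65.86°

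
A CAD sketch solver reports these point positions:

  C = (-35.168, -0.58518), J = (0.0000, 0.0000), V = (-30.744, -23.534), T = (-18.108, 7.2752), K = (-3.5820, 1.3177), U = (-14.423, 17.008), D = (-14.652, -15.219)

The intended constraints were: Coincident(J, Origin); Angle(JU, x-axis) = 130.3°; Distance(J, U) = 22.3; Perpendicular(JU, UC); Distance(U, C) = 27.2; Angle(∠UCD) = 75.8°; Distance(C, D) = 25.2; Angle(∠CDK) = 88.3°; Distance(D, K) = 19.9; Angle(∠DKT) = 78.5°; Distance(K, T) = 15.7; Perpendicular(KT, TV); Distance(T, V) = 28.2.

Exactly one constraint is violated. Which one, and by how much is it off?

Distance(T, V) = 28.2 — off by 5.10.

J = (0.00, 0.00) ✓; JU at 130.3° ✓; |JU| = 22.30 ✓; ∠(JU, UC) = 90.00° ✓; |UC| = 27.20 ✓; ∠UCD = 75.80° ✓; |CD| = 25.20 ✓; ∠CDK = 88.30° ✓; |DK| = 19.90 ✓; ∠DKT = 78.50° ✓; |KT| = 15.70 ✓; ∠(KT, TV) = 90.00° ✓; |TV| = 33.30 ✗.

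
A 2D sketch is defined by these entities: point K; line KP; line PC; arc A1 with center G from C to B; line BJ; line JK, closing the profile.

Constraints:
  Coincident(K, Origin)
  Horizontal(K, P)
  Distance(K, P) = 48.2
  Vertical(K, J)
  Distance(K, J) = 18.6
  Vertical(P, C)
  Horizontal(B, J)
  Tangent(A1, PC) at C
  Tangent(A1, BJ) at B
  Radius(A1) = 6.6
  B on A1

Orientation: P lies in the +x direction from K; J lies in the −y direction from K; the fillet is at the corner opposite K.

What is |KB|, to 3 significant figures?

45.6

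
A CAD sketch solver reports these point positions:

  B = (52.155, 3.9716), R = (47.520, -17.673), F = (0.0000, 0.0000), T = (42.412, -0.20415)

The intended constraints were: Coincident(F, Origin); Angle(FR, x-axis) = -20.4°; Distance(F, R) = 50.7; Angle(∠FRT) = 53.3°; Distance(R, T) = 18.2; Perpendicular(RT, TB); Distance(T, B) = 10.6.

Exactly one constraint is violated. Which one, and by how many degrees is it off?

Perpendicular(RT, TB) — off by 6.90°.

F = (0.00, 0.00) ✓; FR at -20.40° ✓; |FR| = 50.70 ✓; ∠FRT = 53.30° ✓; |RT| = 18.20 ✓; ∠(RT, TB) = 83.10° ✗; |TB| = 10.60 ✓.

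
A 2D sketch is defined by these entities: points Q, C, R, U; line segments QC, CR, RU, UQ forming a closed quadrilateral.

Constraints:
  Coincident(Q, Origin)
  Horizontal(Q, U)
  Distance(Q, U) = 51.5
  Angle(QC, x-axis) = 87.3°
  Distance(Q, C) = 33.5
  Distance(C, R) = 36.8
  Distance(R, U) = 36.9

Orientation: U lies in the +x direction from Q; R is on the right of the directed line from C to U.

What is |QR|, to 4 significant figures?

14.64

Q is at the origin; QU is horizontal with |QU| = 51.5 and U in +x, so U = (51.5, 0). QC runs at 87.3° with |QC| = 33.5, so C = (1.578, 33.46). R is determined by |CR| = 36.8 and |RU| = 36.9 together: it lies at the intersection of circle(C, 36.8) and circle(U, 36.9). With |CU| = 60.10, the foot of the radical line on CU is 29.99 from C and the perpendicular offset is √(36.8² − 29.99²) = 21.33. Taking the right-of-CU solution: R = (14.61, -0.9516).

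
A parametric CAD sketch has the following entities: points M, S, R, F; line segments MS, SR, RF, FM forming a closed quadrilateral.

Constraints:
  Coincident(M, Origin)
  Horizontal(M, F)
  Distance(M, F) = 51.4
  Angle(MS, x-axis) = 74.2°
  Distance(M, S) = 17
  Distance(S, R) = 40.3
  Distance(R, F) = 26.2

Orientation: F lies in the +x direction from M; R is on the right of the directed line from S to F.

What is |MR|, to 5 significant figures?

33.482

Checks: |SR| = 40.30 ✓; |RF| = 26.20 ✓.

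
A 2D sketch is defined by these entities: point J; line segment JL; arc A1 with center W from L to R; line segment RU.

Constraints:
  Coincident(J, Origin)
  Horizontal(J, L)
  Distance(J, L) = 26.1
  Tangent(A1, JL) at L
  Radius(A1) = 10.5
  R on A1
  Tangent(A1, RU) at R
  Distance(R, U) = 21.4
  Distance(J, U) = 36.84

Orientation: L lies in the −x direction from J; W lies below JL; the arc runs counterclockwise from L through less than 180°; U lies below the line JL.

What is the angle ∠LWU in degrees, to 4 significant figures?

158.0°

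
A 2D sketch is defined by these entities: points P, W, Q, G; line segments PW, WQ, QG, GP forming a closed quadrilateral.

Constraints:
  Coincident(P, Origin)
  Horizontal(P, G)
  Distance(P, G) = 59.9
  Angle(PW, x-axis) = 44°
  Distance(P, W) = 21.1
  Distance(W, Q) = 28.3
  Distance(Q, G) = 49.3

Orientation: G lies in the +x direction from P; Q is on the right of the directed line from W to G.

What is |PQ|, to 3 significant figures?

18.4

P is at the origin; PG is horizontal with |PG| = 59.9 and G in +x, so G = (59.9, 0). PW runs at 44.0° with |PW| = 21.1, so W = (15.2, 14.7). Q is determined by |WQ| = 28.3 and |QG| = 49.3 together: it lies at the intersection of circle(W, 28.3) and circle(G, 49.3). With |WG| = 47.1, the foot of the radical line on WG is 6.22 from W and the perpendicular offset is √(28.3² − 6.22²) = 27.6. Taking the right-of-WG solution: Q = (12.5, -13.5).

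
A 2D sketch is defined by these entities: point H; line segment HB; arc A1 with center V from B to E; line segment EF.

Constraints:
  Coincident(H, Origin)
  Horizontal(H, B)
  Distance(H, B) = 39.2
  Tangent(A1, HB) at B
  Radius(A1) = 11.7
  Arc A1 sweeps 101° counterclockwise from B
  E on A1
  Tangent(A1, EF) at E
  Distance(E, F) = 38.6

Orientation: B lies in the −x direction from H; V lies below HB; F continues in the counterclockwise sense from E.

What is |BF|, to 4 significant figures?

51.99

H is at the origin; HB is horizontal with |HB| = 39.2 and B on the −x side, so B = (-39.20, 0.000). The tangent condition forces VB to be normal to HB, so V = B + (0, -11.7) = (-39.20, -11.70). On A1, B sits at bearing 90° from V; a 101° counterclockwise sweep puts E at bearing 191°, so E = V + 11.7·(cos 191°, sin 191°) = (-50.69, -13.93). The tangent condition forces VE to be normal to EF, so EF runs along (−sin 191°, cos 191°); with |EF| = 38.6, F = (-43.32, -51.82). Then |BF| = |F − B| = 51.99.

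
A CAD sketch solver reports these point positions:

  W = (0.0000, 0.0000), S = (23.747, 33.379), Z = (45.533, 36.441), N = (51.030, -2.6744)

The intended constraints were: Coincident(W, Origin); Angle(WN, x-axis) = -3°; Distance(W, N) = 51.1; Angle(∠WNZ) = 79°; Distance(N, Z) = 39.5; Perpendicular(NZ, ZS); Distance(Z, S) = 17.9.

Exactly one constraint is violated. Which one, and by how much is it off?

Distance(Z, S) = 17.9 — off by 4.10.

W = (0.00, 0.00) ✓; WN at -3.000° ✓; |WN| = 51.10 ✓; ∠WNZ = 79.00° ✓; |NZ| = 39.50 ✓; ∠(NZ, ZS) = 90.00° ✓; |ZS| = 22.00 ✗.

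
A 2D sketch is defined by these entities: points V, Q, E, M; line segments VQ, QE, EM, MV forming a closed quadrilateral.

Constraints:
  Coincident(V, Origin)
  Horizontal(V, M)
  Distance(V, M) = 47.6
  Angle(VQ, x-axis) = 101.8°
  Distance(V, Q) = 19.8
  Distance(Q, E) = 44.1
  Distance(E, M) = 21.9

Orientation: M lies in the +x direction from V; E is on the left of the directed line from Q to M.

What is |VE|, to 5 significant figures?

45.002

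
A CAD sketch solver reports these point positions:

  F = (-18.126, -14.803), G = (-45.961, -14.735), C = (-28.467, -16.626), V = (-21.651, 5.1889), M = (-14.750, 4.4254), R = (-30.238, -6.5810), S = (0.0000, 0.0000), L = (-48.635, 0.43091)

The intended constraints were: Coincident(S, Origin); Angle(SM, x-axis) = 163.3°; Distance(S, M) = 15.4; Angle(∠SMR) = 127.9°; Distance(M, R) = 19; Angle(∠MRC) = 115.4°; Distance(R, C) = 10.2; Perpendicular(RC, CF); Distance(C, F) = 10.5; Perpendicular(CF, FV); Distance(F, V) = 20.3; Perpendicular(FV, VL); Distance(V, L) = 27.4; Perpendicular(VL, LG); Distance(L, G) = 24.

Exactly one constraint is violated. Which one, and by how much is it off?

Distance(L, G) = 24 — off by 8.60.

S = (0.00, 0.00) ✓; SM at 163.3° ✓; |SM| = 15.40 ✓; ∠SMR = 127.9° ✓; |MR| = 19.00 ✓; ∠MRC = 115.4° ✓; |RC| = 10.20 ✓; ∠(RC, CF) = 90.00° ✓; |CF| = 10.50 ✓; ∠(CF, FV) = 90.00° ✓; |FV| = 20.30 ✓; ∠(FV, VL) = 90.00° ✓; |VL| = 27.40 ✓; ∠(VL, LG) = 90.00° ✓; |LG| = 15.40 ✗.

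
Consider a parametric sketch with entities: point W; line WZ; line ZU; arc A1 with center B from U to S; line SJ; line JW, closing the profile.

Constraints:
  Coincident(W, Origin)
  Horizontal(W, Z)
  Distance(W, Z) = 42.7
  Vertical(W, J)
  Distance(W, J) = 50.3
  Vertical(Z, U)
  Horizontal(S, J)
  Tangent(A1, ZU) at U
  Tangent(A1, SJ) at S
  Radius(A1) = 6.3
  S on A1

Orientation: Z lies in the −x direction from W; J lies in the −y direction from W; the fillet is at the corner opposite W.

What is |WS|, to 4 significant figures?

62.09

W is at the origin; W and Z share the same y with |WZ| = 42.7 and Z on the −x side, so Z = (-42.70, 0.000). WJ is vertical with |WJ| = 50.3 and J on the −y side, so J = (0.000, -50.30). The virtual corner opposite W is at (-42.70, -50.30). The tangent condition forces BU to be normal to ZU and since A1 is tangent to SJ there, BS ⟂ SJ, with radius 6.3, so the center B sits 6.3 in from both sides at B = (-36.40, -44.00). That places the tangent points at U = (-42.70, -44.00) on ZU and S = (-36.40, -50.30) on SJ. Then |WS| = |S − W| = 62.09.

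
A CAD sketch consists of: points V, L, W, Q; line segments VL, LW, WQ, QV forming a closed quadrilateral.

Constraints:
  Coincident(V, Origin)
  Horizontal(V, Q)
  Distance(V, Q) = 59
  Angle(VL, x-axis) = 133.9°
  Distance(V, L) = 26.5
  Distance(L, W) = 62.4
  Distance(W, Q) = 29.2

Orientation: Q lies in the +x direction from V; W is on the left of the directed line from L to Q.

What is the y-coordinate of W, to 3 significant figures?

24.9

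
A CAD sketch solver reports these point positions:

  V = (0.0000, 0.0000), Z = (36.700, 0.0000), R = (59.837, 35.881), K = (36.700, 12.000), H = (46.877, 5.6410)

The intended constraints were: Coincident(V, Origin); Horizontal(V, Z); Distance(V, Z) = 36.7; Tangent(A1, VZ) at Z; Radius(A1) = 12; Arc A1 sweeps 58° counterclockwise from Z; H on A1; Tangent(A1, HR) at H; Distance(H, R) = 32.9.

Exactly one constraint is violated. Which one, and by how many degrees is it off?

Tangent(A1, HR) at H — off by 8.80°.

V = (0.00, 0.00) ✓; V.y = 0.00, Z.y = 0.00 ✓; |VZ| = 36.70 ✓; ∠(KZ, ZV) = 90.00° ✓; |KZ| = 12.00 ✓; bearing(K→H) − bearing(K→Z) = 58.00° ✓; |KH| = 12.00 ✓; ∠(KH, HR) = 81.20° ✗; |HR| = 32.90 ✓.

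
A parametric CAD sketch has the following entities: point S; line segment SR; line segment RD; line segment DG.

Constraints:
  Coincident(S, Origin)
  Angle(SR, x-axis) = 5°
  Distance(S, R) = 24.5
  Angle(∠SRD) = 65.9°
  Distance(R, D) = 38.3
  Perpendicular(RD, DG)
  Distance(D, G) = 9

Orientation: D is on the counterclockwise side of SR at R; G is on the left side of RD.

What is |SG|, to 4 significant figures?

31.29

∠SRD = 65.9°, so RD runs at 5.0° + (180° − 65.9°) = 119.1° from the x-axis; with |RD| = 38.3, D = R + 38.3·(cos 119.1°, sin 119.1°) = (5.780, 35.60). RD ⟂ DG; with |DG| = 9.0 on the left of RD, G = D + 9.0·(-0.8738, -0.4863) = (-2.084, 31.22). Then |SG| = |G − S| = 31.29.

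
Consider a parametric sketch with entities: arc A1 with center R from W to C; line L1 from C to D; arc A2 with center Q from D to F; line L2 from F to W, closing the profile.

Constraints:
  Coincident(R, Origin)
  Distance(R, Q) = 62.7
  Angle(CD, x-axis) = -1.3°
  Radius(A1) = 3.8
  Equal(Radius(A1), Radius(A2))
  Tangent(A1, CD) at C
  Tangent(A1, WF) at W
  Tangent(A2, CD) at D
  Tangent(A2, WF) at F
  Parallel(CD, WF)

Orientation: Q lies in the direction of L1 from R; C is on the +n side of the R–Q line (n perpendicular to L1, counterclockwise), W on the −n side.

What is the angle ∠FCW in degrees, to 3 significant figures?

83.1°

The slot axis is L1's direction at -1.3°, so u = (cos -1.3°, sin -1.3°) = (1.00, -0.0227) and n = (−sin -1.3°, cos -1.3°) = (0.0227, 1.00). R is at the origin and Q lies 62.7 along u from R, so Q = 62.7·u = (62.7, -1.42). Tangency of A1 to both parallel lines with radius 3.8 puts C and W at R ± 3.8·n: C = (0.0862, 3.80), W = (-0.0862, -3.80). Equal radii place D and F the same way about Q: D = Q + 3.8·n = (62.8, 2.38), F = Q − 3.8·n = (62.6, -5.22). Then cos ∠FCW = CF·CW / (|CF||CW|), giving 83.1°.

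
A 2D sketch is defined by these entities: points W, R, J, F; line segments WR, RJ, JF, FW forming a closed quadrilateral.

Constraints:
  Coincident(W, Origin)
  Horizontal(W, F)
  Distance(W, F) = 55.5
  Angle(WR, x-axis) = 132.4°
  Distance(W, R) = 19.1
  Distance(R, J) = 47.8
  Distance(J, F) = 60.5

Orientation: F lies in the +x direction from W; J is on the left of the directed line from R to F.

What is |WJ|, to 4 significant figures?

52.80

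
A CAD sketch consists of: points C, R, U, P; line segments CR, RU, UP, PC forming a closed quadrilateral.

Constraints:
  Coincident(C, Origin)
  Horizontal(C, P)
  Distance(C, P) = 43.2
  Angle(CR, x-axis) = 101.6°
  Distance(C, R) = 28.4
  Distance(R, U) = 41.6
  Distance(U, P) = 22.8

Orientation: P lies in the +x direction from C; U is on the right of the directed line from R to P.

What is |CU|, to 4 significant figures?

21.23

Checks: |RU| = 41.60 ✓; |UP| = 22.80 ✓.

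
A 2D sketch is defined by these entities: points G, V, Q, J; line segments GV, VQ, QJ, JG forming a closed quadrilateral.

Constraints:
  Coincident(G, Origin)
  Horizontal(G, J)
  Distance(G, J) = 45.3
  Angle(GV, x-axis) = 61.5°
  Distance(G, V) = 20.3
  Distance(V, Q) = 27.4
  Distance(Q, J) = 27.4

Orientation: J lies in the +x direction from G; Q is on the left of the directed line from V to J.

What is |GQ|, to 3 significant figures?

44.2

G is at the origin; GJ is horizontal with |GJ| = 45.3 and J in +x, so J = (45.3, 0). GV runs at 61.5° with |GV| = 20.3, so V = (9.69, 17.8). Q is determined by |VQ| = 27.4 and |QJ| = 27.4 together: it lies at the intersection of circle(V, 27.4) and circle(J, 27.4). With |VJ| = 39.8, the foot of the radical line on VJ is 19.9 from V and the perpendicular offset is √(27.4² − 19.9²) = 18.8. Taking the left-of-VJ solution: Q = (35.9, 25.7).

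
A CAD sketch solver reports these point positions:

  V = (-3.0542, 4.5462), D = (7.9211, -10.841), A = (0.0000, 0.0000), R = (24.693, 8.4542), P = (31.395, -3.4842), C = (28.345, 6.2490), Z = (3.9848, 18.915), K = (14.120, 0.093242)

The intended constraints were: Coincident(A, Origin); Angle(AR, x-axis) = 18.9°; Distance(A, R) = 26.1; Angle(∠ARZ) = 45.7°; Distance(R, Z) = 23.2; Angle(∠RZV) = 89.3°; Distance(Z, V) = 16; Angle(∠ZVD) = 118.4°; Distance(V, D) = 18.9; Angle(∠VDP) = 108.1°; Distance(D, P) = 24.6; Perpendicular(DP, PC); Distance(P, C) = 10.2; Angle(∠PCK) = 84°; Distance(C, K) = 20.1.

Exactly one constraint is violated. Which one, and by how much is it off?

Distance(C, K) = 20.1 — off by 4.60.

A = (0.00, 0.00) ✓; AR at 18.90° ✓; |AR| = 26.10 ✓; ∠ARZ = 45.70° ✓; |RZ| = 23.20 ✓; ∠RZV = 89.30° ✓; |ZV| = 16.00 ✓; ∠ZVD = 118.4° ✓; |VD| = 18.90 ✓; ∠VDP = 108.1° ✓; |DP| = 24.60 ✓; ∠(DP, PC) = 90.00° ✓; |PC| = 10.20 ✓; ∠PCK = 84.00° ✓; |CK| = 15.50 ✗.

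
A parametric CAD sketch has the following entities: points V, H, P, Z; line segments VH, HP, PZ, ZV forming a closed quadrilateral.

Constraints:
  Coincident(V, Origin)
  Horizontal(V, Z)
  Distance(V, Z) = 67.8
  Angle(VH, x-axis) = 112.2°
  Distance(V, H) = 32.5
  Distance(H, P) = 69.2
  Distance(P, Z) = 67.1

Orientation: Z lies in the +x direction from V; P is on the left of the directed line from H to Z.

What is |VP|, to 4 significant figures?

80.07

Checks: |HP| = 69.20 ✓; |PZ| = 67.10 ✓.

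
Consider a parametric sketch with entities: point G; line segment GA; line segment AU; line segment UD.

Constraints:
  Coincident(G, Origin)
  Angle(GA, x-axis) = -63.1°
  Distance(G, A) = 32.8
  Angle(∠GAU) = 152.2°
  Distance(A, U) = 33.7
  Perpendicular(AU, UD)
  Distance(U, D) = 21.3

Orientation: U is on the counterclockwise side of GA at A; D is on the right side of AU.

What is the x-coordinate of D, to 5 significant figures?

30.035

G is at the origin; GA runs at -63.1° with length 32.8, so A = 32.8·(cos -63.1°, sin -63.1°) = (14.840, -29.251). ∠GAU = 152.2°, so AU runs at -63.1° + (180° − 152.2°) = -35.300° from the x-axis; with |AU| = 33.7, U = A + 33.7·(cos -35.300°, sin -35.300°) = (42.344, -48.725). The perpendicularity gives UD at right angles to AU; with |UD| = 21.3 on the right of AU, D = U + 21.3·(-0.57786, -0.81614) = (30.035, -66.108). So D.x = 30.035.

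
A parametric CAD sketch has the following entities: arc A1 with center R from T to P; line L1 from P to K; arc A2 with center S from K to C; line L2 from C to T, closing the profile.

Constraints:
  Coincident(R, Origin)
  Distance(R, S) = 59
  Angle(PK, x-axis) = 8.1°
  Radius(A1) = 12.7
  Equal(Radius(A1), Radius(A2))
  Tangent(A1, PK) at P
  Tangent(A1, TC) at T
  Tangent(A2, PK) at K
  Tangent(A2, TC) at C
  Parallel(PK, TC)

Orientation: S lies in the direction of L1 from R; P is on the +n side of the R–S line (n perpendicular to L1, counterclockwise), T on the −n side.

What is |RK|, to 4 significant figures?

60.35

The slot axis is L1's direction at 8.1°, so u = (cos 8.1°, sin 8.1°) = (0.9900, 0.1409) and n = (−sin 8.1°, cos 8.1°) = (-0.1409, 0.9900). R is at the origin and S lies 59.0 along u from R, so S = 59.0·u = (58.41, 8.313). Tangency of A1 to both parallel lines with radius 12.7 puts P and T at R ± 12.7·n: P = (-1.789, 12.57), T = (1.789, -12.57). Equal radii place K and C the same way about S: K = S + 12.7·n = (56.62, 20.89), C = S − 12.7·n = (60.20, -4.260). Then |RK| = |K − R| = 60.35.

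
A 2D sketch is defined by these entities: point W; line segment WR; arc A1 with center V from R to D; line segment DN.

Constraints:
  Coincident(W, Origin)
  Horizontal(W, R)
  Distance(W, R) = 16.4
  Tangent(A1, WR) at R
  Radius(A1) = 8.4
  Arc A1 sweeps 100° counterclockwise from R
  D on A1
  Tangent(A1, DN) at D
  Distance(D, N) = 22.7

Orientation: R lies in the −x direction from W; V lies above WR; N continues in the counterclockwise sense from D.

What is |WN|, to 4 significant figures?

34.40

W is at the origin; W and R share the same y with |WR| = 16.4 and R on the −x side, so R = (-16.40, 0.000). A1 meets WR tangentially, so VR is at right angles to WR, so V = R + (0, 8.4) = (-16.40, 8.400). On A1, R sits at bearing -90° from V; a 100° counterclockwise sweep puts D at bearing 10°, so D = V + 8.4·(cos 10°, sin 10°) = (-8.128, 9.859). Tangency of A1 to DN means the radius VD is perpendicular to DN, so DN runs along (−sin 10°, cos 10°); with |DN| = 22.7, N = (-12.07, 32.21). Then |WN| = |N − W| = 34.40.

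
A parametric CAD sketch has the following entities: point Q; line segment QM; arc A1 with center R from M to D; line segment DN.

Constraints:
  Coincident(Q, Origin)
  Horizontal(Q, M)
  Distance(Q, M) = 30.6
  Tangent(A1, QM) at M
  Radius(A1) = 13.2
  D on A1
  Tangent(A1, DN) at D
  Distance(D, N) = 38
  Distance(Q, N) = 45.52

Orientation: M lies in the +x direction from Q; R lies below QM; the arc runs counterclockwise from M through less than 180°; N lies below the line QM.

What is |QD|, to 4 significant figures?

20.21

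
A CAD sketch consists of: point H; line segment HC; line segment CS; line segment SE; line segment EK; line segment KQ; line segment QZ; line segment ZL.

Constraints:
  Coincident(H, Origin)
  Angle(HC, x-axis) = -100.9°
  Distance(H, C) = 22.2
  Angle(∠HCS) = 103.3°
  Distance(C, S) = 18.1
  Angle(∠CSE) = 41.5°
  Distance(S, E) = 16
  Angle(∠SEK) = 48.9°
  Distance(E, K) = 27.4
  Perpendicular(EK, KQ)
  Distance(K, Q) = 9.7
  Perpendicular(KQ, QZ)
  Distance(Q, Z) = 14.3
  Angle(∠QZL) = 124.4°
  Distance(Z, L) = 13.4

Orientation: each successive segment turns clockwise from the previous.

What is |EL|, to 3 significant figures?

5.69

H is at the origin; HC runs at -100.9° with length 22.2, so C = (-4.20, -21.8). ∠HCS = 103.3° gives CS at -178° from the x-axis; with |CS| = 18.1, S = (-22.3, -22.6). ∠CSE = 41.5° gives SE at 43.9° from the x-axis; with |SE| = 16.0, E = (-10.8, -11.5). ∠SEK = 48.9° gives EK at -87.2° from the x-axis; with |EK| = 27.4, K = (-9.41, -38.8). EK ⟂ KQ, so KQ runs at -177°; with |KQ| = 9.7, Q = (-19.1, -39.3). KQ ⟂ QZ, so QZ runs at 92.8°; with |QZ| = 14.3, Z = (-19.8, -25.0). ∠QZL = 124.4° gives ZL at 37.2° from the x-axis; with |ZL| = 13.4, L = (-9.13, -16.9). Then |EL| = |L − E| = 5.69.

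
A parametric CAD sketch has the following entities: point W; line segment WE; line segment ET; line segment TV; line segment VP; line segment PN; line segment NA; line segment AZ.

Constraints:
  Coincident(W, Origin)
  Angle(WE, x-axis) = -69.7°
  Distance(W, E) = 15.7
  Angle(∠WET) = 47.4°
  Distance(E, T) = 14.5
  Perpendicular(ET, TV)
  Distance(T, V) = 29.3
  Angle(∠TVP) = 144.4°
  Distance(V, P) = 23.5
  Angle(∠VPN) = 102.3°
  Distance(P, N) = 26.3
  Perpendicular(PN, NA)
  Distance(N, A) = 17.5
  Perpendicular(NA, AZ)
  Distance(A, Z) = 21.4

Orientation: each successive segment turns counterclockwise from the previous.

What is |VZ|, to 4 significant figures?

11.31

W is at the origin; WE runs at -69.7° with length 15.7, so E = (5.447, -14.72). ∠WET = 47.4° gives ET at 62.90° from the x-axis; with |ET| = 14.5, T = (12.05, -1.817). ET is perpendicular to TV, so TV runs at 152.9°; with |TV| = 29.3, V = (-14.03, 11.53). ∠TVP = 144.4° gives VP at -171.5° from the x-axis; with |VP| = 23.5, P = (-37.27, 8.057). ∠VPN = 102.3° gives PN at -93.80° from the x-axis; with |PN| = 26.3, N = (-39.02, -18.19). The perpendicularity gives NA at right angles to PN, so NA runs at -3.800°; with |NA| = 17.5, A = (-21.55, -19.34). NA is perpendicular to AZ, so AZ runs at 86.20°; with |AZ| = 21.4, Z = (-20.14, 2.008). Then |VZ| = |Z − V| = 11.31.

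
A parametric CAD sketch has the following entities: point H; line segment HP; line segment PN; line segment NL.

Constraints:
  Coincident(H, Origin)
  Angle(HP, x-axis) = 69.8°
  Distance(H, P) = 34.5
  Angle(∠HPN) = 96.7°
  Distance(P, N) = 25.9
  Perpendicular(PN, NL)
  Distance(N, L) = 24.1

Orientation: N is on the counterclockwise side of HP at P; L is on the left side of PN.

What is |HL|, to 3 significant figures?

31.6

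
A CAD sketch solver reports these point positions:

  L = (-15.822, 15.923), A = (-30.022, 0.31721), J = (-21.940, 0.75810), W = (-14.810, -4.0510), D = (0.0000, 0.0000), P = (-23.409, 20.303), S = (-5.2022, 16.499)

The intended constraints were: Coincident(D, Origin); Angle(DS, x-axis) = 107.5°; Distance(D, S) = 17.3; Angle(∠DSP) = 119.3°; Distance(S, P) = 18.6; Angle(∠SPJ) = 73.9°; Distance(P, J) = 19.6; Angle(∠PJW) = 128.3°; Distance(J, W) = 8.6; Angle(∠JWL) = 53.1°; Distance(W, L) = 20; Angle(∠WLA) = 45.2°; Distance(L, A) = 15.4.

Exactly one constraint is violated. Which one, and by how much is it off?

Distance(L, A) = 15.4 — off by 5.70.

D = (0.00, 0.00) ✓; DS at 107.5° ✓; |DS| = 17.30 ✓; ∠DSP = 119.3° ✓; |SP| = 18.60 ✓; ∠SPJ = 73.90° ✓; |PJ| = 19.60 ✓; ∠PJW = 128.3° ✓; |JW| = 8.600 ✓; ∠JWL = 53.10° ✓; |WL| = 20.00 ✓; ∠WLA = 45.20° ✓; |LA| = 21.10 ✗.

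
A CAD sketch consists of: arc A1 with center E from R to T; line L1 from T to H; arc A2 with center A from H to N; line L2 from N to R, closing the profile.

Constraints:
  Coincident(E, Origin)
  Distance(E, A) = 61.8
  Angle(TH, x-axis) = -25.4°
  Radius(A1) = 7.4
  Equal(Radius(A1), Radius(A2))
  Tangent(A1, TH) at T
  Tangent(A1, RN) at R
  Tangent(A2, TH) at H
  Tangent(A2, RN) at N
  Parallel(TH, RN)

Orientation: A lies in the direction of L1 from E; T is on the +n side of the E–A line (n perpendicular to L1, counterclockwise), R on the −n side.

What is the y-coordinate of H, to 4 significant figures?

-19.82

The slot axis is L1's direction at -25.4°, so u = (cos -25.4°, sin -25.4°) = (0.9033, -0.4289) and n = (−sin -25.4°, cos -25.4°) = (0.4289, 0.9033). E is at the origin and A lies 61.8 along u from E, so A = 61.8·u = (55.83, -26.51). Tangency of A1 to both parallel lines with radius 7.4 puts T and R at E ± 7.4·n: T = (3.174, 6.685), R = (-3.174, -6.685). Equal radii place H and N the same way about A: H = A + 7.4·n = (59.00, -19.82), N = A − 7.4·n = (52.65, -33.19). So H.y = -19.82.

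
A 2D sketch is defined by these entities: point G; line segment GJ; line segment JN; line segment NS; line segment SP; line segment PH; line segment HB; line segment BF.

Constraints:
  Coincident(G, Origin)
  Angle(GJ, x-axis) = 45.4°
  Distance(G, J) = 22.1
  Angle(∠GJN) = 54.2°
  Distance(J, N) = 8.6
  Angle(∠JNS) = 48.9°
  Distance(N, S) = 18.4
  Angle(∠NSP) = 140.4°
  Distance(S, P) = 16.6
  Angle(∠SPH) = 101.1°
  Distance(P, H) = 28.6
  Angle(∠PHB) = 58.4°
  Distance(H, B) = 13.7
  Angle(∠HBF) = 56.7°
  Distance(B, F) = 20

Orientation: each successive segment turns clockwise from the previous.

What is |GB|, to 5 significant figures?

38.883

G is at the origin; GJ runs at 45.4° with length 22.1, so J = (15.518, 15.736). ∠GJN = 54.2° gives JN at -80.400° from the x-axis; with |JN| = 8.6, N = (16.952, 7.2562). ∠JNS = 48.9° gives NS at 148.50° from the x-axis; with |NS| = 18.4, S = (1.2632, 16.870). ∠NSP = 140.4° gives SP at 108.90° from the x-axis; with |SP| = 16.6, P = (-4.1138, 32.575). ∠SPH = 101.1° gives PH at 30.000° from the x-axis; with |PH| = 28.6, H = (20.655, 46.875). ∠PHB = 58.4° gives HB at -91.600° from the x-axis; with |HB| = 13.7, B = (20.272, 33.181). Then |GB| = |B − G| = 38.883.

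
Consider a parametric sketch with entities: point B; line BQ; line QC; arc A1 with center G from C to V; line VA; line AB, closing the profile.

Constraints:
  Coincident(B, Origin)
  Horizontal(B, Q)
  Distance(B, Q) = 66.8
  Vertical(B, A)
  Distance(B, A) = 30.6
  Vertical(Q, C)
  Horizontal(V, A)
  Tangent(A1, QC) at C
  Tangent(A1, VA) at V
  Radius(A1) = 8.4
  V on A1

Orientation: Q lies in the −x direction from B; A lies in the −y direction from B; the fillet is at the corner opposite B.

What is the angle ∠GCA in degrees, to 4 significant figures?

7.167°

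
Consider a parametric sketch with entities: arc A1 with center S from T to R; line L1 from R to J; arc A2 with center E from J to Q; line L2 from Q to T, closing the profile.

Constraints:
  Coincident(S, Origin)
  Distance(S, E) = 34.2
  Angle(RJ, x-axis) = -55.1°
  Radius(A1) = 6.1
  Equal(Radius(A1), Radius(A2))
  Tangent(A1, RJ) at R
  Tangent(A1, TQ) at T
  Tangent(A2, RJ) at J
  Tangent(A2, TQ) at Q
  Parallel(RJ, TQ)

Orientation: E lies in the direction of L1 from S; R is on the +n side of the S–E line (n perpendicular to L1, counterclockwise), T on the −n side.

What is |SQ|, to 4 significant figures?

34.74

Tangency of A1 to both parallel lines with radius 6.1 puts R and T at S ± 6.1·n: R = (5.003, 3.490), T = (-5.003, -3.490). Equal radii place J and Q the same way about E: J = E + 6.1·n = (24.57, -24.56), Q = E − 6.1·n = (14.56, -31.54). Then |SQ| = |Q − S| = 34.74.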